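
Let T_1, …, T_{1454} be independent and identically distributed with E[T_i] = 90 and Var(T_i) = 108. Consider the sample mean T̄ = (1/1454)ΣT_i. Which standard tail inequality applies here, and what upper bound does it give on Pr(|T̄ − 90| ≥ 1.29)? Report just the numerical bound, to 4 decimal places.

With mean and variance of each term known, Chebyshev's inequality bounds the deviation of the sum (or sample mean).
Var(T̄) = Var(T_i)/n = 108/1454 = 0.074278.
Chebyshev: Pr(|T̄ − 90| ≥ 1.29) ≤ Var(T̄)/(1.29)² = 108/(1454·1.29²) = 0.0446.

0.0446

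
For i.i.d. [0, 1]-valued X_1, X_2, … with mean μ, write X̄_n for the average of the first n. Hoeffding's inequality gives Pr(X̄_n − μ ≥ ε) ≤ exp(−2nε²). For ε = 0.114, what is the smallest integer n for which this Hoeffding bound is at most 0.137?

Require exp(−2nε²) ≤ 0.137, i.e. 2nε² ≥ ln(1/0.137) = 1.987774.
So n ≥ 1.987774 / (2·0.114²) = 76.476.
The smallest integer n is 77.

77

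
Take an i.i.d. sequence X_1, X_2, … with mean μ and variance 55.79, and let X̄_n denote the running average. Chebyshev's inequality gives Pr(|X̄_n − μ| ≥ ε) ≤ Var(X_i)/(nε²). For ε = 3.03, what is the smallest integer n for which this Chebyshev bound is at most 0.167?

37

Require 55.79/(n·3.03²) ≤ 0.167, i.e. n ≥ 55.79/(0.167·3.03²) = 36.388.
The smallest integer n is 37.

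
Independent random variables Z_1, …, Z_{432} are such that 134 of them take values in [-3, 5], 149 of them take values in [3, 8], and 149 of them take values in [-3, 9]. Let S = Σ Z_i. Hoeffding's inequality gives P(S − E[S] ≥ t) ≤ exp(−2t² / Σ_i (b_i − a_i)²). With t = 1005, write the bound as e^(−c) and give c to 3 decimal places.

Σ(b_i − a_i)² = 134·8² + 149·5² + 149·12² = 33757.
c = 2t² / 33757 = 2·1005² / 33757 = 59.8409.

59.841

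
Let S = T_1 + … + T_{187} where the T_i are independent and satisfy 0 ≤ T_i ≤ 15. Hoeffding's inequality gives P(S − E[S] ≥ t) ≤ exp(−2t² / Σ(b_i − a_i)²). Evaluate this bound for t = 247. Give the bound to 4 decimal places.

0.0550

Σ(b_i − a_i)² = 187·(15)² = 42075.
Exponent = 2·247²/42075 = 2.9000.
Bound = exp(−2.9000) = 0.05502.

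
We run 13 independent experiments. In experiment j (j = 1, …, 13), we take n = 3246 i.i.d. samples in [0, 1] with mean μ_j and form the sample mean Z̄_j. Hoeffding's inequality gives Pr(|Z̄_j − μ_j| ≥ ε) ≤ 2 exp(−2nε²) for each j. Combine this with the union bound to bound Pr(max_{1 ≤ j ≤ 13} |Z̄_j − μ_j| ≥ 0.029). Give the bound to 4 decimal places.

Per-experiment Hoeffding bound: 2·exp(−2·3246·0.029²) = 2·exp(−5.45977) = 0.0085091.
Union bound over 13 events: 13·0.0085091 = 0.11062.

0.1106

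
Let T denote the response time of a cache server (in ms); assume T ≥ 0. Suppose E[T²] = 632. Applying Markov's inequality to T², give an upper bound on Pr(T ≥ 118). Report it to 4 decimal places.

0.0454

Since T ≥ 0, the event {T ≥ 118} is the same as {T² ≥ 13924}.
Markov's inequality applied to T² gives Pr(T² ≥ 13924) ≤ E[T²]/13924 = 632/13924 = 0.0454.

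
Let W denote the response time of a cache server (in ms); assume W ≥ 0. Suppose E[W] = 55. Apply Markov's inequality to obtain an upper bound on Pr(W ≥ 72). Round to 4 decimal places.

0.7639

Markov's inequality: for a non-negative random variable, Pr(W ≥ a) ≤ E[W]/a.
Here E[W] = 55 and a = 72, so the bound is 55/72 = 0.7639.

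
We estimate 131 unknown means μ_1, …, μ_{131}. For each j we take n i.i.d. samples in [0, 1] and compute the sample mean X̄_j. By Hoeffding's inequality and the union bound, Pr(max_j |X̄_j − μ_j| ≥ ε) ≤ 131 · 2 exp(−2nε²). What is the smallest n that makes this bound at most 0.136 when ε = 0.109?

319

Need 2·131·exp(−2nε²) ≤ 0.136, i.e. exp(−2nε²) ≤ 0.136/262.
So 2nε² ≥ ln(262/0.136) = 7.563445.
Hence n ≥ 7.563445/(2·0.109²) = 318.300.
The smallest integer n is 319.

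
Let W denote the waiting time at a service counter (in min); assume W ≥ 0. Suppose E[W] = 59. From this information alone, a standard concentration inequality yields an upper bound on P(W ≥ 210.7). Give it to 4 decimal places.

0.2800

Only the mean of a non-negative variable is known, so Markov's inequality is the applicable tail bound.
Markov's inequality: for a non-negative random variable, P(W ≥ a) ≤ E[W]/a.
Here E[W] = 59 and a = 210.7, so the bound is 59/210.7 = 0.2800.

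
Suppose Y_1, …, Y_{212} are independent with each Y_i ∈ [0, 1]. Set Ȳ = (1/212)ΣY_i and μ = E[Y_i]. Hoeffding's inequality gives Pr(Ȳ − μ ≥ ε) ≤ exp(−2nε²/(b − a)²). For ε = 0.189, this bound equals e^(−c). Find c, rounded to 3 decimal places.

15.146

c = 2nε²/(b − a)² = 2·212·0.189² / 1² = 15.1457.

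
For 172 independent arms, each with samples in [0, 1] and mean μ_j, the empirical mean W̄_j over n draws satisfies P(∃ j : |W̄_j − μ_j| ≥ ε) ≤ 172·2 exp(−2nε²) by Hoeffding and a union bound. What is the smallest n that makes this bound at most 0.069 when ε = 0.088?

550

Need 2·172·exp(−2nε²) ≤ 0.069, i.e. exp(−2nε²) ≤ 0.069/344.
So 2nε² ≥ ln(344/0.069) = 8.514290.
Hence n ≥ 8.514290/(2·0.088²) = 549.735.
The smallest integer n is 550.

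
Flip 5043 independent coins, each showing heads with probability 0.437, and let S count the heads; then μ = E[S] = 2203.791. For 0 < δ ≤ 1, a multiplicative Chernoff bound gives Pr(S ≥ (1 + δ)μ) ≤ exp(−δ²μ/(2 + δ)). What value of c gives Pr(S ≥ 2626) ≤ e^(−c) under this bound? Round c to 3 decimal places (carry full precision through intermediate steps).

Write 2626 = (1 + δ)μ, so δ = 2626/2203.791 − 1 = 0.191583…
Then the exponent is δ²μ/(2 + δ) = (2626 − μ)² / (μ·(2 + δ)) = 36.908520.

36.909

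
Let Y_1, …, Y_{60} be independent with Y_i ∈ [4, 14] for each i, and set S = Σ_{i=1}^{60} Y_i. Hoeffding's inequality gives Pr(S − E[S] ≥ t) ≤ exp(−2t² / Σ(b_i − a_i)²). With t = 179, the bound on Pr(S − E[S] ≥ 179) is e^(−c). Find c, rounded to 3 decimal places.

Σ(b_i − a_i)² = 60·(10)² = 6000.
c = 2t²/6000 = 2·179²/6000 = 10.6803.

10.680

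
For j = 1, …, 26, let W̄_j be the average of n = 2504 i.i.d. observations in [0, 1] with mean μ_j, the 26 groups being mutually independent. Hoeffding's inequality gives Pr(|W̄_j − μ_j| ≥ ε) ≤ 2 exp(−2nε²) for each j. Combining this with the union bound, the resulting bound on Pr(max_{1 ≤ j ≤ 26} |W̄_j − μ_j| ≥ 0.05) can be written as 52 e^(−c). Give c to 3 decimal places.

12.520

Union bound over the 26 events: Pr(max_{1 ≤ j ≤ 26} |W̄_j − μ_j| ≥ 0.05) ≤ 26·2·exp(−2nε²) = 52 exp(−2·2504·0.05²).
So c = 2·2504·0.05² = 12.5200.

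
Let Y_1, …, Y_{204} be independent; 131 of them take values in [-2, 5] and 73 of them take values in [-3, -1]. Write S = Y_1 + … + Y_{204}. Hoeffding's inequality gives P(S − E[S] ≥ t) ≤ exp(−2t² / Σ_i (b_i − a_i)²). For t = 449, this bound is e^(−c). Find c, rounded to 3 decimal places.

Σ(b_i − a_i)² = 131·7² + 73·2² = 6711.
c = 2t² / 6711 = 2·449² / 6711 = 60.0808.

60.081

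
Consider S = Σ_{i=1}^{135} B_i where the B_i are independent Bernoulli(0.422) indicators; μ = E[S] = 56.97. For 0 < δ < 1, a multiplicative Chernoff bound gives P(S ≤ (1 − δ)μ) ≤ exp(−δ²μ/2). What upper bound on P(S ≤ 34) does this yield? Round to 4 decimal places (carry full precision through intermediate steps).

Write 34 = (1 − δ)μ, so δ = 1 − 34/56.97 = 0.4031947…
Then the exponent is δ²μ/2 = (μ − 34)²/(2μ) = 4.630691.
Bound = exp(−4.630691) = 0.00975.

0.0097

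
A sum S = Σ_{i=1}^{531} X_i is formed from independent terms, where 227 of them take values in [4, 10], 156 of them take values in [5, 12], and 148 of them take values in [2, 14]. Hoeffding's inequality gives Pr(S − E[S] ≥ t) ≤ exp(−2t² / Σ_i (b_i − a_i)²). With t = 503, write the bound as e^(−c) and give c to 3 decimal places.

Σ(b_i − a_i)² = 227·6² + 156·7² + 148·12² = 37128.
c = 2t² / 37128 = 2·503² / 37128 = 13.6290.

13.629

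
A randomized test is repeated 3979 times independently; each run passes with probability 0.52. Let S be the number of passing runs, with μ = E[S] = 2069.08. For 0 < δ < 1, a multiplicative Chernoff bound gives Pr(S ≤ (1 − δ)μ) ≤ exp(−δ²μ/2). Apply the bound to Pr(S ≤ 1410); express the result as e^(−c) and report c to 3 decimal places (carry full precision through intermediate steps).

104.971

Write 1410 = (1 − δ)μ, so δ = 1 − 1410/2069.08 = 0.3185377…
Then the exponent is δ²μ/2 = (μ − 1410)²/(2μ) = 104.970916.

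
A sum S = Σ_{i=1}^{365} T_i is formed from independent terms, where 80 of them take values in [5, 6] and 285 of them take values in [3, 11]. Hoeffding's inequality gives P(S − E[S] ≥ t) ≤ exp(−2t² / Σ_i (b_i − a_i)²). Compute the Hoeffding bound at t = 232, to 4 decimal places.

0.0028

Σ(b_i − a_i)² = 80·1² + 285·8² = 18320.
Exponent = 2·232² / 18320 = 5.87598.
Bound = exp(−5.87598) = 0.00281.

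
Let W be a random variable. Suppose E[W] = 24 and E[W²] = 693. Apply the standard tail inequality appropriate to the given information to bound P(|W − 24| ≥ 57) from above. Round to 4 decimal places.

0.0360

The first two moments determine the variance, so Chebyshev's inequality is the sharpest standard bound available.
Var(W) = E[W²] − (E[W])² = 693 − 576 = 117.
Chebyshev's inequality: P(|W − μ| ≥ t) ≤ Var(W)/t² = 117/3249 = 0.0360.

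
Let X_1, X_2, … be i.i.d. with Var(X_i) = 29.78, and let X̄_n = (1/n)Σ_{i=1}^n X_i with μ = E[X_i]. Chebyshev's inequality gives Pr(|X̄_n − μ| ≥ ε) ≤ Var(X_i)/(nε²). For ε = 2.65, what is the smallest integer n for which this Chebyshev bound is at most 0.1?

Require 29.78/(n·2.65²) ≤ 0.1, i.e. n ≥ 29.78/(0.1·2.65²) = 42.407.
The smallest integer n is 43.

43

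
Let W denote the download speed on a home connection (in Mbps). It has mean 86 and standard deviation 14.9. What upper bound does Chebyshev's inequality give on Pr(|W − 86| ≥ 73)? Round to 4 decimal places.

0.0417

Chebyshev: Pr(|W − μ| ≥ t) ≤ Var(W)/t².
Var(W) = σ² = 14.9² = 222.01.
Bound = 222.01 / 5329 = 0.0417.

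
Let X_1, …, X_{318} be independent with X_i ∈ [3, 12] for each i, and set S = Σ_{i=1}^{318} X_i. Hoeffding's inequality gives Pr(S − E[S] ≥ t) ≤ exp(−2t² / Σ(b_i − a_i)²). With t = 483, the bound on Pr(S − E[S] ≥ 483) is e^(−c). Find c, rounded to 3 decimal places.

18.114

Σ(b_i − a_i)² = 318·(9)² = 25758.
c = 2t²/25758 = 2·483²/25758 = 18.1139.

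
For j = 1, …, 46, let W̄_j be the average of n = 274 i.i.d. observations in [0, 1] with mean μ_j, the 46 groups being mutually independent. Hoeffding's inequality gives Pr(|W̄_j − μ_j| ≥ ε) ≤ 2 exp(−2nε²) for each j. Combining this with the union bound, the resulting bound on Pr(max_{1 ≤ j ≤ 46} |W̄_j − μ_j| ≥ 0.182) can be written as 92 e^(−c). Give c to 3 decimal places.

18.152

Union bound over the 46 events: Pr(max_{1 ≤ j ≤ 46} |W̄_j − μ_j| ≥ 0.182) ≤ 46·2·exp(−2nε²) = 92 exp(−2·274·0.182²).
So c = 2·274·0.182² = 18.1520.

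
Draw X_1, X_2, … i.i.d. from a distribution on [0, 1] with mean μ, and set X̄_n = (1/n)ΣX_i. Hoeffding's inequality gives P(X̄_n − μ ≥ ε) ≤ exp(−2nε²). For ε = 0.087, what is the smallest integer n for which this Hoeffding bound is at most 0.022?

Require exp(−2nε²) ≤ 0.022, i.e. 2nε² ≥ ln(1/0.022) = 3.816713.
So n ≥ 3.816713 / (2·0.087²) = 252.128.
The smallest integer n is 253.

253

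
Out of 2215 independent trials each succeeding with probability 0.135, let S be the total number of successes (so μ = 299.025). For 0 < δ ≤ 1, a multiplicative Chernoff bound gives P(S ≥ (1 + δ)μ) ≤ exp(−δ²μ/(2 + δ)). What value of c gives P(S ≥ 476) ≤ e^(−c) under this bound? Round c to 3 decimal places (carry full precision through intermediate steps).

Write 476 = (1 + δ)μ, so δ = 476/299.025 − 1 = 0.5918401…
Then the exponent is δ²μ/(2 + δ) = (476 − μ)² / (μ·(2 + δ)) = 40.411794.

40.412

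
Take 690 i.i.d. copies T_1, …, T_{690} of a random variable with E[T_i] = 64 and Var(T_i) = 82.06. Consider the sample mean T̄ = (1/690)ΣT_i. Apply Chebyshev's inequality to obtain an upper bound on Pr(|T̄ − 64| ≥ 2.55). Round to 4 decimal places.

Var(T̄) = Var(T_i)/n = 82.06/690 = 0.11893.
Chebyshev: Pr(|T̄ − 64| ≥ 2.55) ≤ Var(T̄)/(2.55)² = 82.06/(690·2.55²) = 0.0183.

0.0183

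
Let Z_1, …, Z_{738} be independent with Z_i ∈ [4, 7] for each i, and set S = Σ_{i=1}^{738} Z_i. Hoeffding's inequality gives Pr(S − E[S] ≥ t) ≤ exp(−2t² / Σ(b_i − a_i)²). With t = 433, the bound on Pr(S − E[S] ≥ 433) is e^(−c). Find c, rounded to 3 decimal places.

56.456

Σ(b_i − a_i)² = 738·(3)² = 6642.
c = 2t²/6642 = 2·433²/6642 = 56.4556.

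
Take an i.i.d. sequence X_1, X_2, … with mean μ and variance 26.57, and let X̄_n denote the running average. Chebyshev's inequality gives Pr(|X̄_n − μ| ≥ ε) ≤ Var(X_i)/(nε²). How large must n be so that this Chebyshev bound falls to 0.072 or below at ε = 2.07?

87

Require 26.57/(n·2.07²) ≤ 0.072, i.e. n ≥ 26.57/(0.072·2.07²) = 86.123.
The smallest integer n is 87.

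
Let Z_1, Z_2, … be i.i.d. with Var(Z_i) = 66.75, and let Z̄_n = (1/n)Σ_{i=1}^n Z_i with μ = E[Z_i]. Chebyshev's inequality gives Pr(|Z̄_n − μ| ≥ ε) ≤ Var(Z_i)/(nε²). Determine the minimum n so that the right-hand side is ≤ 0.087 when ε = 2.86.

94

Require 66.75/(n·2.86²) ≤ 0.087, i.e. n ≥ 66.75/(0.087·2.86²) = 93.799.
The smallest integer n is 94.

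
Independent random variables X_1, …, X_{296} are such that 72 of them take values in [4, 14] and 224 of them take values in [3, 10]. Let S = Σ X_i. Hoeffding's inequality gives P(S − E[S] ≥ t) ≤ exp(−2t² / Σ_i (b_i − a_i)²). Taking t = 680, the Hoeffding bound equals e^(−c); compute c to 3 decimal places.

Σ(b_i − a_i)² = 72·10² + 224·7² = 18176.
c = 2t² / 18176 = 2·680² / 18176 = 50.8803.

50.880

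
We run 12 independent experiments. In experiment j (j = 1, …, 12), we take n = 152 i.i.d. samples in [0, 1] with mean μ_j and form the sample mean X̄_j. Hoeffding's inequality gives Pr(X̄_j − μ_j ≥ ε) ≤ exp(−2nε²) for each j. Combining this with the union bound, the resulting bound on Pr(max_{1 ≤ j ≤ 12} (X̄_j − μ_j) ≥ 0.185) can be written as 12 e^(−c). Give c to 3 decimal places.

10.404

Union bound over the 12 events: Pr(max_{1 ≤ j ≤ 12} (X̄_j − μ_j) ≥ 0.185) ≤ 12·exp(−2nε²) = 12 exp(−2·152·0.185²).
So c = 2·152·0.185² = 10.4044.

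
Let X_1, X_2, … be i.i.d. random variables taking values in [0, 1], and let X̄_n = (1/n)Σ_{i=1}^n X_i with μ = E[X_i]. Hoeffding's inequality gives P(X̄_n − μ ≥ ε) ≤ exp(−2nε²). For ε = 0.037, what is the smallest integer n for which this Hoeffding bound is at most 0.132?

Require exp(−2nε²) ≤ 0.132, i.e. 2nε² ≥ ln(1/0.132) = 2.024953.
So n ≥ 2.024953 / (2·0.037²) = 739.574.
The smallest integer n is 740.

740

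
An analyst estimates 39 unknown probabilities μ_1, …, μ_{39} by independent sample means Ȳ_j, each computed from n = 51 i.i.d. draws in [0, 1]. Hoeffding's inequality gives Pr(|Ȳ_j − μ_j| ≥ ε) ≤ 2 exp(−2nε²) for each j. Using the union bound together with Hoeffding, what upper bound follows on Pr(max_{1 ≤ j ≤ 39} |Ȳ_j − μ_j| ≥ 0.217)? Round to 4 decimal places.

Per-experiment Hoeffding bound: 2·exp(−2·51·0.217²) = 2·exp(−4.80308) = 0.016409.
Union bound over 39 events: 39·0.016409 = 0.63995.

0.6399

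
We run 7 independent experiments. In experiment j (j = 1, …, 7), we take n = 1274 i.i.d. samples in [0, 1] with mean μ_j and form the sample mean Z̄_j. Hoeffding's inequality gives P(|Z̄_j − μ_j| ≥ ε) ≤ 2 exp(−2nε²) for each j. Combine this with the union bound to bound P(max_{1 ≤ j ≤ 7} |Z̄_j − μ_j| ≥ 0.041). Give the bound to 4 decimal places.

Per-experiment Hoeffding bound: 2·exp(−2·1274·0.041²) = 2·exp(−4.28319) = 0.027597.
Union bound over 7 events: 7·0.027597 = 0.19318.

0.1932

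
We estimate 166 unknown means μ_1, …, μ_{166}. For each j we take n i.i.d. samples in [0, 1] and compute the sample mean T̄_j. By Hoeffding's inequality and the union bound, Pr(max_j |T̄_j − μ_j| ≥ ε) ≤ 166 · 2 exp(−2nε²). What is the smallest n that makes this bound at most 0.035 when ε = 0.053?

1631

Need 2·166·exp(−2nε²) ≤ 0.035, i.e. exp(−2nε²) ≤ 0.035/332.
So 2nε² ≥ ln(332/0.035) = 9.157542.
Hence n ≥ 9.157542/(2·0.053²) = 1630.036.
The smallest integer n is 1631.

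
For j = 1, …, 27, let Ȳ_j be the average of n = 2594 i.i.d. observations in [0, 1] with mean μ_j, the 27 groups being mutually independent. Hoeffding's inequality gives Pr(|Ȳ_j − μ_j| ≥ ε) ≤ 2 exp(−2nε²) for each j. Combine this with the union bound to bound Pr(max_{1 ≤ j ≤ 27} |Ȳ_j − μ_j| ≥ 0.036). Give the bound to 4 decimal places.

0.0649

Per-experiment Hoeffding bound: 2·exp(−2·2594·0.036²) = 2·exp(−6.72365) = 0.0024043.
Union bound over 27 events: 27·0.0024043 = 0.06492.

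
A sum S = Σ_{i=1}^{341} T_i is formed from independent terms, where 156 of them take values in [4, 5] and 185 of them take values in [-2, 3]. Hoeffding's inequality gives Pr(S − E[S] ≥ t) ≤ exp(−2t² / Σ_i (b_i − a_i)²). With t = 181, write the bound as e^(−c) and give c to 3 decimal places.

Σ(b_i − a_i)² = 156·1² + 185·5² = 4781.
c = 2t² / 4781 = 2·181² / 4781 = 13.7047.

13.705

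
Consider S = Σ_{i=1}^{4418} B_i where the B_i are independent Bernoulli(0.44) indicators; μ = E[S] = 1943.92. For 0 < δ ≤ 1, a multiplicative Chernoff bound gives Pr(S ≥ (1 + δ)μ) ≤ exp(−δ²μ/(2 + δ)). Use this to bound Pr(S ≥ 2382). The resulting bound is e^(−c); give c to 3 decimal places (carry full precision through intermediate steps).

Write 2382 = (1 + δ)μ, so δ = 2382/1943.92 − 1 = 0.2253591…
Then the exponent is δ²μ/(2 + δ) = (2382 − μ)² / (μ·(2 + δ)) = 44.363762.

44.364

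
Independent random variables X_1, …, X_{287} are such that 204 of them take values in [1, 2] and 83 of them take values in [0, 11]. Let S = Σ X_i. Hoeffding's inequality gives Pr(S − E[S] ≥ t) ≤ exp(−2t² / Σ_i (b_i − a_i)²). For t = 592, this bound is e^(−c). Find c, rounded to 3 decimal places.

Σ(b_i − a_i)² = 204·1² + 83·11² = 10247.
c = 2t² / 10247 = 2·592² / 10247 = 68.4032.

68.403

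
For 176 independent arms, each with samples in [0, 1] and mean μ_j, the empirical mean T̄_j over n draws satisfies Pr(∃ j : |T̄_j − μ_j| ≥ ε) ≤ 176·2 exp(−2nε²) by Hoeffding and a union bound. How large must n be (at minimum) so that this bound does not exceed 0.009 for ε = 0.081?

Need 2·176·exp(−2nε²) ≤ 0.009, i.e. exp(−2nε²) ≤ 0.009/352.
So 2nε² ≥ ln(352/0.009) = 10.574162.
Hence n ≥ 10.574162/(2·0.081²) = 805.835.
The smallest integer n is 806.

806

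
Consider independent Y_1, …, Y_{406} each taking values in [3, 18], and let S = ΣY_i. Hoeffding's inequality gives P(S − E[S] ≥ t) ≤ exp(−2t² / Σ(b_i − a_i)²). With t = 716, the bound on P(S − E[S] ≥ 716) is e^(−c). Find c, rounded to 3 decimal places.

Σ(b_i − a_i)² = 406·(15)² = 91350.
c = 2t²/91350 = 2·716²/91350 = 11.2240.

11.224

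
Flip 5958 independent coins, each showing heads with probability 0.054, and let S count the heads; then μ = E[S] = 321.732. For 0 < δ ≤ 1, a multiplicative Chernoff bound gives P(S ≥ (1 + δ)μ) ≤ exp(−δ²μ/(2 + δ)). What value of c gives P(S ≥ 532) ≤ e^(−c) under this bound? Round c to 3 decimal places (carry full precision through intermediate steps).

Write 532 = (1 + δ)μ, so δ = 532/321.732 − 1 = 0.6535502…
Then the exponent is δ²μ/(2 + δ) = (532 − μ)² / (μ·(2 + δ)) = 51.787483.

51.787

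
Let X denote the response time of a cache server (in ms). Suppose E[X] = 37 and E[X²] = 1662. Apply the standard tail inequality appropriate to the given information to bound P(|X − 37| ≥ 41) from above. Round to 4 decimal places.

The first two moments determine the variance, so Chebyshev's inequality is the sharpest standard bound available.
Var(X) = E[X²] − (E[X])² = 1662 − 1369 = 293.
Chebyshev's inequality: P(|X − μ| ≥ t) ≤ Var(X)/t² = 293/1681 = 0.1743.

0.1743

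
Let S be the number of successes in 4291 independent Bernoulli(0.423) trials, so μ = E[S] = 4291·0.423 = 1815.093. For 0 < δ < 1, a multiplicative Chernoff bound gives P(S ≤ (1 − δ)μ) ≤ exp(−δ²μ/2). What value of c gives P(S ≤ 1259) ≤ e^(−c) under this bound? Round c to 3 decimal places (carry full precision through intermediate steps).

Write 1259 = (1 − δ)μ, so δ = 1 − 1259/1815.093 = 0.3063716…
Then the exponent is δ²μ/2 = (μ − 1259)²/(2μ) = 85.185559.

85.186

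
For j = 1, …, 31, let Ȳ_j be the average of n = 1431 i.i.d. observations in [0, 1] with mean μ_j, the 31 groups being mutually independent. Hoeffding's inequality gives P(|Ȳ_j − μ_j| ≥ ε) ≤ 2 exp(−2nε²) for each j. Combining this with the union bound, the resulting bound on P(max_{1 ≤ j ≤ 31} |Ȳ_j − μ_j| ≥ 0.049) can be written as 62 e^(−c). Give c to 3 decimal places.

Union bound over the 31 events: P(max_{1 ≤ j ≤ 31} |Ȳ_j − μ_j| ≥ 0.049) ≤ 31·2·exp(−2nε²) = 62 exp(−2·1431·0.049²).
So c = 2·1431·0.049² = 6.8717.

6.872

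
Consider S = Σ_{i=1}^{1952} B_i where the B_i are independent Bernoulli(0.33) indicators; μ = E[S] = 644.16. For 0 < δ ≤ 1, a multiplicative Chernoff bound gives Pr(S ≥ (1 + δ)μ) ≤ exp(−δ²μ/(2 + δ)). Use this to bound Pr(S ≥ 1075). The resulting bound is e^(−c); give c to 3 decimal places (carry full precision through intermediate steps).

Write 1075 = (1 + δ)μ, so δ = 1075/644.16 − 1 = 0.66884…
Then the exponent is δ²μ/(2 + δ) = (1075 − μ)² / (μ·(2 + δ)) = 107.973141.

107.973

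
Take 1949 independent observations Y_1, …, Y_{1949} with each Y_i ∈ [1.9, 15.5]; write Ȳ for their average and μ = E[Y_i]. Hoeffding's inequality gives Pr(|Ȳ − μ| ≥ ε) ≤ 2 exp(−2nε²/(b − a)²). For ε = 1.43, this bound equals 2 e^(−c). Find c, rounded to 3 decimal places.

43.096

c = 2nε²/(b − a)² = 2·1949·1.43² / 13.6² = 43.0959.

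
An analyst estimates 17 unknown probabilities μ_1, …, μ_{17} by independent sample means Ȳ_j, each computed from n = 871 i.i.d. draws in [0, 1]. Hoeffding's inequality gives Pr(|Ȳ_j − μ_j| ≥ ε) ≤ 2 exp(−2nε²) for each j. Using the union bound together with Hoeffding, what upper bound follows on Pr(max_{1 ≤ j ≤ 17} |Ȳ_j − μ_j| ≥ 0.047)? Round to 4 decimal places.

0.7249

Per-experiment Hoeffding bound: 2·exp(−2·871·0.047²) = 2·exp(−3.84808) = 0.042641.
Union bound over 17 events: 17·0.042641 = 0.72490.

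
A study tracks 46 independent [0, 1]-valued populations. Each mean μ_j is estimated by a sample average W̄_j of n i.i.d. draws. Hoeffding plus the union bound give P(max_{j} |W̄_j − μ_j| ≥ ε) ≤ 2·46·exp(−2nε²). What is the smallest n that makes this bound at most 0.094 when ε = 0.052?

1274

Need 2·46·exp(−2nε²) ≤ 0.094, i.e. exp(−2nε²) ≤ 0.094/92.
So 2nε² ≥ ln(92/0.094) = 6.886249.
Hence n ≥ 6.886249/(2·0.052²) = 1273.345.
The smallest integer n is 1274.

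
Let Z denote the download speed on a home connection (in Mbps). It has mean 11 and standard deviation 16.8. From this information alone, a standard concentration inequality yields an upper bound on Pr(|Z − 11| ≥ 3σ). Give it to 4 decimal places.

Mean and variance are known, so Chebyshev's inequality applies.
Chebyshev: Pr(|Z − μ| ≥ t) ≤ Var(Z)/t².
Var(Z) = σ² = 16.8² = 282.24.
t = 3·16.8 = 50.4.
Bound = 282.24 / 2540.16 = 0.1111.

0.1111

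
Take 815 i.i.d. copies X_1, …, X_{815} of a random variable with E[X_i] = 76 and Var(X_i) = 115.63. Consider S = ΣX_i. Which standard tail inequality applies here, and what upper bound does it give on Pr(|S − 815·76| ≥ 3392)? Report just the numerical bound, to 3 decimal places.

With mean and variance of each term known, Chebyshev's inequality bounds the deviation of the sum (or sample mean).
Var(S) = n·Var(X_i) = 815·115.63 = 94238.45.
Chebyshev: Pr(|S − 815·76| ≥ 3392) ≤ Var(S)/3392² = 94238.45/11505664 = 0.0082.

0.008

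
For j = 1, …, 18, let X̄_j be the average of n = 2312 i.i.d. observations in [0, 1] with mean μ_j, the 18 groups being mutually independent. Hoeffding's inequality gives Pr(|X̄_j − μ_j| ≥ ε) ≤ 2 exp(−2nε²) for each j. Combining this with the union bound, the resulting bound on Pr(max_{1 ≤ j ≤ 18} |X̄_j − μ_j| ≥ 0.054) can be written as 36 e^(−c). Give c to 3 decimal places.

13.484

Union bound over the 18 events: Pr(max_{1 ≤ j ≤ 18} |X̄_j − μ_j| ≥ 0.054) ≤ 18·2·exp(−2nε²) = 36 exp(−2·2312·0.054²).
So c = 2·2312·0.054² = 13.4836.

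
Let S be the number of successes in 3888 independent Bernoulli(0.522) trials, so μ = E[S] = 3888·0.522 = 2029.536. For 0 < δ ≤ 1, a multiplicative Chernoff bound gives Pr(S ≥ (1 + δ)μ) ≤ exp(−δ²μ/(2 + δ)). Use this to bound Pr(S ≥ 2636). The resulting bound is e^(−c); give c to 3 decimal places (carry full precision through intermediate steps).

Write 2636 = (1 + δ)μ, so δ = 2636/2029.536 − 1 = 0.298819…
Then the exponent is δ²μ/(2 + δ) = (2636 − μ)² / (μ·(2 + δ)) = 78.833082.

78.833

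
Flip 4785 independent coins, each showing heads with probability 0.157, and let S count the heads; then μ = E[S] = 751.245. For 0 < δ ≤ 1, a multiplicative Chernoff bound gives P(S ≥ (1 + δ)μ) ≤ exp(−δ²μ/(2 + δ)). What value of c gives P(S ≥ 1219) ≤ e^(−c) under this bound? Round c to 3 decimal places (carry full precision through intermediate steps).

111.050

Write 1219 = (1 + δ)μ, so δ = 1219/751.245 − 1 = 0.6226398…
Then the exponent is δ²μ/(2 + δ) = (1219 − μ)² / (μ·(2 + δ)) = 111.049509.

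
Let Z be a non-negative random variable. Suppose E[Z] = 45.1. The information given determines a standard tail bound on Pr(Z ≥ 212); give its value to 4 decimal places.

0.2127

Only the mean of a non-negative variable is known, so Markov's inequality is the applicable tail bound.
Markov's inequality: for a non-negative random variable, Pr(Z ≥ a) ≤ E[Z]/a.
Here E[Z] = 45.1 and a = 212, so the bound is 45.1/212 = 0.2127.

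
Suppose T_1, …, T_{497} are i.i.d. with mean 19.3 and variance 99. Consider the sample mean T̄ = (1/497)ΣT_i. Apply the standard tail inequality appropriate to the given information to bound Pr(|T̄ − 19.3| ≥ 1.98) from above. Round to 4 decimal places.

0.0508

With mean and variance of each term known, Chebyshev's inequality bounds the deviation of the sum (or sample mean).
Var(T̄) = Var(T_i)/n = 99/497 = 0.1992.
Chebyshev: Pr(|T̄ − 19.3| ≥ 1.98) ≤ Var(T̄)/(1.98)² = 99/(497·1.98²) = 0.0508.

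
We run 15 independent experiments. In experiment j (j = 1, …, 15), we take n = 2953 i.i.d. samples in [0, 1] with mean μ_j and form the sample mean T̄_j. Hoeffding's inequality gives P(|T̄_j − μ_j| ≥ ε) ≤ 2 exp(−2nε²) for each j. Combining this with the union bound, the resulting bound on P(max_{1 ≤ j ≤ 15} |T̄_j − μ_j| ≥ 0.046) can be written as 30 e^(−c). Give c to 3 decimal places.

12.497

Union bound over the 15 events: P(max_{1 ≤ j ≤ 15} |T̄_j − μ_j| ≥ 0.046) ≤ 15·2·exp(−2nε²) = 30 exp(−2·2953·0.046²).
So c = 2·2953·0.046² = 12.4971.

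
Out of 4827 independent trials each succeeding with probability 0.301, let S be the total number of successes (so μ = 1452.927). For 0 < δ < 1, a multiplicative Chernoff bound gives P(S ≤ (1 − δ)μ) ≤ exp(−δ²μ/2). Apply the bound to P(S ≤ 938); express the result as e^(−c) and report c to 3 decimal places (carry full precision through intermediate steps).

Write 938 = (1 − δ)μ, so δ = 1 − 938/1452.927 = 0.3544067…
Then the exponent is δ²μ/2 = (μ − 938)²/(2μ) = 91.246778.

91.247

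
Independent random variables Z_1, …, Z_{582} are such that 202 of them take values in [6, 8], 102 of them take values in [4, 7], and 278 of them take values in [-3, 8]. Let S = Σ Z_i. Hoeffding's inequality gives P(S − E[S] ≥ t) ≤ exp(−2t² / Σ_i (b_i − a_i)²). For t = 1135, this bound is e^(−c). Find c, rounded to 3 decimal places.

Σ(b_i − a_i)² = 202·2² + 102·3² + 278·11² = 35364.
c = 2t² / 35364 = 2·1135² / 35364 = 72.8552.

72.855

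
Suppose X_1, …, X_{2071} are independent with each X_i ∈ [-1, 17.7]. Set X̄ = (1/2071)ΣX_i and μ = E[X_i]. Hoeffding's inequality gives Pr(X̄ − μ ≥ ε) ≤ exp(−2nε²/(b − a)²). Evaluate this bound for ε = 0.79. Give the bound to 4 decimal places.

Exponent: 2nε²/(b − a)² = 2·2071·0.79² / 18.7² = 7.39233.
Bound = exp(−7.39233) = 0.00062.

0.0006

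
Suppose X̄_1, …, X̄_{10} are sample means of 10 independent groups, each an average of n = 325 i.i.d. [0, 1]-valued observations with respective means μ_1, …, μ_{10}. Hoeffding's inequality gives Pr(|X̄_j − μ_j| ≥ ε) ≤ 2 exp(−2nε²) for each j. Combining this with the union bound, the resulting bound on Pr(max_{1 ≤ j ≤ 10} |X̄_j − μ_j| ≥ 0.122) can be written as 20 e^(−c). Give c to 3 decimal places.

Union bound over the 10 events: Pr(max_{1 ≤ j ≤ 10} |X̄_j − μ_j| ≥ 0.122) ≤ 10·2·exp(−2nε²) = 20 exp(−2·325·0.122²).
So c = 2·325·0.122² = 9.6746.

9.675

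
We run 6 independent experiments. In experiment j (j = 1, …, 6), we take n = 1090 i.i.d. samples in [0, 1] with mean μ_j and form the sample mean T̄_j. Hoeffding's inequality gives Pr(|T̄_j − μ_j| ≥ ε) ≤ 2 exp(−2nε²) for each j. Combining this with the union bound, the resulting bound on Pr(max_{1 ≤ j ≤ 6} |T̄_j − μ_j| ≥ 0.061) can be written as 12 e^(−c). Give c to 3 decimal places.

8.112

Union bound over the 6 events: Pr(max_{1 ≤ j ≤ 6} |T̄_j − μ_j| ≥ 0.061) ≤ 6·2·exp(−2nε²) = 12 exp(−2·1090·0.061²).
So c = 2·1090·0.061² = 8.1118.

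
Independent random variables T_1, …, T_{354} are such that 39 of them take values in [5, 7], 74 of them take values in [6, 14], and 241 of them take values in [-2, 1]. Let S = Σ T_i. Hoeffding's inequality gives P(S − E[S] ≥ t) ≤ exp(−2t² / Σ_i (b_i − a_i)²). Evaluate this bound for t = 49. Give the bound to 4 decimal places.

0.5066

Σ(b_i − a_i)² = 39·2² + 74·8² + 241·3² = 7061.
Exponent = 2·49² / 7061 = 0.68007.
Bound = exp(−0.68007) = 0.50658.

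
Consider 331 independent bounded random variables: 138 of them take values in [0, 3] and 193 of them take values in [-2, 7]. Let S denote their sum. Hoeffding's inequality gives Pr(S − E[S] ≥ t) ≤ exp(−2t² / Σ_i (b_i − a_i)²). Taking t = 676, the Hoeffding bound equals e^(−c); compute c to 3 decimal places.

Σ(b_i − a_i)² = 138·3² + 193·9² = 16875.
c = 2t² / 16875 = 2·676² / 16875 = 54.1601.

54.160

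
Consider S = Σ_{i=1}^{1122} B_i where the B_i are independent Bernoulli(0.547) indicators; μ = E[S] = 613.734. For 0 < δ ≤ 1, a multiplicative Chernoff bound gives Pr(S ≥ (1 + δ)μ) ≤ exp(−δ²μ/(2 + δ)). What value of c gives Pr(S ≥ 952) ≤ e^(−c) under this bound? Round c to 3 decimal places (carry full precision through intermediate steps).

Write 952 = (1 + δ)μ, so δ = 952/613.734 − 1 = 0.5511606…
Then the exponent is δ²μ/(2 + δ) = (952 − μ)² / (μ·(2 + δ)) = 73.080029.

73.080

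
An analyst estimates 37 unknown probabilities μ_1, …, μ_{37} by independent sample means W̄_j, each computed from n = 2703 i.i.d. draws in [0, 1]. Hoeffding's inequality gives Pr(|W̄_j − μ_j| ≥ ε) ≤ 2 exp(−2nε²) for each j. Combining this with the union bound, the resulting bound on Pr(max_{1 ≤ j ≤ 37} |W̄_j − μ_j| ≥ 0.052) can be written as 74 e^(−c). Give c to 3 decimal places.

Union bound over the 37 events: Pr(max_{1 ≤ j ≤ 37} |W̄_j − μ_j| ≥ 0.052) ≤ 37·2·exp(−2nε²) = 74 exp(−2·2703·0.052²).
So c = 2·2703·0.052² = 14.6178.

14.618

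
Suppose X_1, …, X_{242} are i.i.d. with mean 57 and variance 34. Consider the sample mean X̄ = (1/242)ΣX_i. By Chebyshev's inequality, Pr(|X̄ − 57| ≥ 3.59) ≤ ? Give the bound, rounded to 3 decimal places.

Var(X̄) = Var(X_i)/n = 34/242 = 0.1405.
Chebyshev: Pr(|X̄ − 57| ≥ 3.59) ≤ Var(X̄)/(3.59)² = 34/(242·3.59²) = 0.0109.

0.011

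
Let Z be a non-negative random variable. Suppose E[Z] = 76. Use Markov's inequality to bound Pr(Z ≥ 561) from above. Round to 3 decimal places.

0.135

Markov's inequality: for a non-negative random variable, Pr(Z ≥ a) ≤ E[Z]/a.
Here E[Z] = 76 and a = 561, so the bound is 76/561 = 0.1355.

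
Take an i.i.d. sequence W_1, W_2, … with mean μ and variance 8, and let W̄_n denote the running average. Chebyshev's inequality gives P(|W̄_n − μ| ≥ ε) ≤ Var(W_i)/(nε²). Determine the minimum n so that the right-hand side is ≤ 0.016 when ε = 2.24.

Require 8/(n·2.24²) ≤ 0.016, i.e. n ≥ 8/(0.016·2.24²) = 99.649.
The smallest integer n is 100.

100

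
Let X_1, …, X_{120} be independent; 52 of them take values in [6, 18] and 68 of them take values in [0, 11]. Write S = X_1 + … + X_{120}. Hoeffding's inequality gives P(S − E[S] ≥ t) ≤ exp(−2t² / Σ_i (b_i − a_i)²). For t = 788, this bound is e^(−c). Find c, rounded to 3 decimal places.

Σ(b_i − a_i)² = 52·12² + 68·11² = 15716.
c = 2t² / 15716 = 2·788² / 15716 = 79.0206.

79.021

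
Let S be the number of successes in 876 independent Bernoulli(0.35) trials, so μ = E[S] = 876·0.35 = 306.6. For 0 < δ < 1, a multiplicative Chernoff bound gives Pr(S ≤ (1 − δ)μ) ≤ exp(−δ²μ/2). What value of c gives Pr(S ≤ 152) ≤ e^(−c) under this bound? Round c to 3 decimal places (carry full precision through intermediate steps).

38.978

Write 152 = (1 − δ)μ, so δ = 1 − 152/306.6 = 0.5042401…
Then the exponent is δ²μ/2 = (μ − 152)²/(2μ) = 38.977756.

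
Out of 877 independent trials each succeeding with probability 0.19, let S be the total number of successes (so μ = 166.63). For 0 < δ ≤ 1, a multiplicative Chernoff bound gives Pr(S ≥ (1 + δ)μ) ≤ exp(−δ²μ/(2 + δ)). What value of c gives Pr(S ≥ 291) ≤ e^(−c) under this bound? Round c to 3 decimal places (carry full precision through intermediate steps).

33.800

Write 291 = (1 + δ)μ, so δ = 291/166.63 − 1 = 0.7463842…
Then the exponent is δ²μ/(2 + δ) = (291 − μ)² / (μ·(2 + δ)) = 33.800006.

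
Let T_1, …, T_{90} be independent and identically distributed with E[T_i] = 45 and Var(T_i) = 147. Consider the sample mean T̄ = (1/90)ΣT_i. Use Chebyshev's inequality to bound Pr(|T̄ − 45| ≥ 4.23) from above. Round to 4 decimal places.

0.0913

Var(T̄) = Var(T_i)/n = 147/90 = 1.6333.
Chebyshev: Pr(|T̄ − 45| ≥ 4.23) ≤ Var(T̄)/(4.23)² = 147/(90·4.23²) = 0.0913.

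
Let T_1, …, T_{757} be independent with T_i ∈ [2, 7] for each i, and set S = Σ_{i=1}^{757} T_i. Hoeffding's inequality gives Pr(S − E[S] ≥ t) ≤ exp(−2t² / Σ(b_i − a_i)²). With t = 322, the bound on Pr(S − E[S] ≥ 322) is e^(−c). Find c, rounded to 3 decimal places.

Σ(b_i − a_i)² = 757·(5)² = 18925.
c = 2t²/18925 = 2·322²/18925 = 10.9574.

10.957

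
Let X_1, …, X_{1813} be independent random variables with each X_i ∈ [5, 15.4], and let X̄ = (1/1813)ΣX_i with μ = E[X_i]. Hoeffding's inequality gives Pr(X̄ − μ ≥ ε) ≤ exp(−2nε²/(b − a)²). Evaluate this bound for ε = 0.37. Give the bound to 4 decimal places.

Exponent: 2nε²/(b − a)² = 2·1813·0.37² / 10.4² = 4.58949.
Bound = exp(−4.58949) = 0.01016.

0.0102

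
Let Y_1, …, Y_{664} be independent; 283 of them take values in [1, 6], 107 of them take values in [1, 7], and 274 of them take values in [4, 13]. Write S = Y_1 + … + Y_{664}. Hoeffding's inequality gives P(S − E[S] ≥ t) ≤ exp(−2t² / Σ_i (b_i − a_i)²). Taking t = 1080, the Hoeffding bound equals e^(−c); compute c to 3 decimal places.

70.433

Σ(b_i − a_i)² = 283·5² + 107·6² + 274·9² = 33121.
c = 2t² / 33121 = 2·1080² / 33121 = 70.4327.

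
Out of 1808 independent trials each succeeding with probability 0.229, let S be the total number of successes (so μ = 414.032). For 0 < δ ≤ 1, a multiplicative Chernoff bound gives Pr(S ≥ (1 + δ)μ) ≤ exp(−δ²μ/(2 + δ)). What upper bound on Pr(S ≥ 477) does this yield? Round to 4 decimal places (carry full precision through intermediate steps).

Write 477 = (1 + δ)μ, so δ = 477/414.032 − 1 = 0.1520849…
Then the exponent is δ²μ/(2 + δ) = (477 − μ)² / (μ·(2 + δ)) = 4.449862.
Bound = exp(−4.449862) = 0.01168.

0.0117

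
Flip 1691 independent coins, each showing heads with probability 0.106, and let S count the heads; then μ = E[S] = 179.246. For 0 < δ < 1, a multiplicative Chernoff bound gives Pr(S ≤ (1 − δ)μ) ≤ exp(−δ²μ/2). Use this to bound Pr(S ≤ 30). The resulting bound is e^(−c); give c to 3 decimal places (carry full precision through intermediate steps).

62.134

Write 30 = (1 − δ)μ, so δ = 1 − 30/179.246 = 0.8326322…
Then the exponent is δ²μ/2 = (μ − 30)²/(2μ) = 62.133516.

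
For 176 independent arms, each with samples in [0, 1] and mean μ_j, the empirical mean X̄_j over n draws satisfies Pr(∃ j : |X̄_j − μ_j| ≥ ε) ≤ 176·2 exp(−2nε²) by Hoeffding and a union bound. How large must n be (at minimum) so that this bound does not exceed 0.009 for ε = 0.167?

Need 2·176·exp(−2nε²) ≤ 0.009, i.e. exp(−2nε²) ≤ 0.009/352.
So 2nε² ≥ ln(352/0.009) = 10.574162.
Hence n ≥ 10.574162/(2·0.167²) = 189.576.
The smallest integer n is 190.

190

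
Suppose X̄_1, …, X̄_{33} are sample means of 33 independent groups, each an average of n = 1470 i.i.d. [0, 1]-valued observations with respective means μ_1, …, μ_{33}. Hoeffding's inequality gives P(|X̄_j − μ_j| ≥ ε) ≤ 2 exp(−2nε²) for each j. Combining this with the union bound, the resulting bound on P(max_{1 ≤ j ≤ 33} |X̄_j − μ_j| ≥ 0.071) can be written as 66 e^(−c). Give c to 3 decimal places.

14.821

Union bound over the 33 events: P(max_{1 ≤ j ≤ 33} |X̄_j − μ_j| ≥ 0.071) ≤ 33·2·exp(−2nε²) = 66 exp(−2·1470·0.071²).
So c = 2·1470·0.071² = 14.8205.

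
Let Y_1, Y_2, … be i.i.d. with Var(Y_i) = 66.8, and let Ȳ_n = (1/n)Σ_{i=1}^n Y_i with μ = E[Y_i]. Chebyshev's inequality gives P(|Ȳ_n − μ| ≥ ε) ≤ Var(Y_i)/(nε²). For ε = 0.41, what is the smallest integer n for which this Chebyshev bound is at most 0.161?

2469

Require 66.8/(n·0.41²) ≤ 0.161, i.e. n ≥ 66.8/(0.161·0.41²) = 2468.214.
The smallest integer n is 2469.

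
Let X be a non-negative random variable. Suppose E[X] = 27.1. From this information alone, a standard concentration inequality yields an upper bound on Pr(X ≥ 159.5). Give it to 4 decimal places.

0.1699

Only the mean of a non-negative variable is known, so Markov's inequality is the applicable tail bound.
Markov's inequality: for a non-negative random variable, Pr(X ≥ a) ≤ E[X]/a.
Here E[X] = 27.1 and a = 159.5, so the bound is 27.1/159.5 = 0.1699.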